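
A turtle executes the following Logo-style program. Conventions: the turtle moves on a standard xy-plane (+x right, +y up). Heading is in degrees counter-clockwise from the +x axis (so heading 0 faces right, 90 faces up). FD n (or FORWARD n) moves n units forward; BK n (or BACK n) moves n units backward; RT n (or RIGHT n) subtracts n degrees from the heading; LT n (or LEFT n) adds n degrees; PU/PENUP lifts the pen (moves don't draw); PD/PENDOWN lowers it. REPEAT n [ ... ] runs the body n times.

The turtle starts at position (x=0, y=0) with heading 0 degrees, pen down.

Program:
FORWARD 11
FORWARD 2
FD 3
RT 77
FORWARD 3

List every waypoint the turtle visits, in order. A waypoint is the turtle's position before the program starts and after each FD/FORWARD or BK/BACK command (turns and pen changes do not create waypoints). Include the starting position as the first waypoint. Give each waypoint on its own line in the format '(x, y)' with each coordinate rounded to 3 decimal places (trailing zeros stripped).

Answer: (0, 0)
(11, 0)
(13, 0)
(16, 0)
(16.675, -2.923)

Derivation:
Executing turtle program step by step:
Start: pos=(0,0), heading=0, pen down
FD 11: (0,0) -> (11,0) [heading=0, draw]
FD 2: (11,0) -> (13,0) [heading=0, draw]
FD 3: (13,0) -> (16,0) [heading=0, draw]
RT 77: heading 0 -> 283
FD 3: (16,0) -> (16.675,-2.923) [heading=283, draw]
Final: pos=(16.675,-2.923), heading=283, 4 segment(s) drawn
Waypoints (5 total):
(0, 0)
(11, 0)
(13, 0)
(16, 0)
(16.675, -2.923)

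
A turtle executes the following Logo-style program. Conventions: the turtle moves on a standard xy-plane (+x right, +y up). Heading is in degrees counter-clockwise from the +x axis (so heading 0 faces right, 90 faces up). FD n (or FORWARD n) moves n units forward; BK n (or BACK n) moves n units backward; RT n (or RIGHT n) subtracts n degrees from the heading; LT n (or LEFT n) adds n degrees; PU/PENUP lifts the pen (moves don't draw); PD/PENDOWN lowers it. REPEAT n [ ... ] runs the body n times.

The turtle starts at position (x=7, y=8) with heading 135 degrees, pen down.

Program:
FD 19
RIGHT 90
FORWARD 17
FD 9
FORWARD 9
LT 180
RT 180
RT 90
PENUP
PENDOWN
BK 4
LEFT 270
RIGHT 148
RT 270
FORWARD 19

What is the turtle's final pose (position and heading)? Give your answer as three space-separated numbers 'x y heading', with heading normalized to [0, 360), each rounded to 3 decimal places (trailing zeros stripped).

Answer: -3.028 53.286 167

Derivation:
Executing turtle program step by step:
Start: pos=(7,8), heading=135, pen down
FD 19: (7,8) -> (-6.435,21.435) [heading=135, draw]
RT 90: heading 135 -> 45
FD 17: (-6.435,21.435) -> (5.586,33.456) [heading=45, draw]
FD 9: (5.586,33.456) -> (11.95,39.82) [heading=45, draw]
FD 9: (11.95,39.82) -> (18.314,46.184) [heading=45, draw]
LT 180: heading 45 -> 225
RT 180: heading 225 -> 45
RT 90: heading 45 -> 315
PU: pen up
PD: pen down
BK 4: (18.314,46.184) -> (15.485,49.012) [heading=315, draw]
LT 270: heading 315 -> 225
RT 148: heading 225 -> 77
RT 270: heading 77 -> 167
FD 19: (15.485,49.012) -> (-3.028,53.286) [heading=167, draw]
Final: pos=(-3.028,53.286), heading=167, 6 segment(s) drawn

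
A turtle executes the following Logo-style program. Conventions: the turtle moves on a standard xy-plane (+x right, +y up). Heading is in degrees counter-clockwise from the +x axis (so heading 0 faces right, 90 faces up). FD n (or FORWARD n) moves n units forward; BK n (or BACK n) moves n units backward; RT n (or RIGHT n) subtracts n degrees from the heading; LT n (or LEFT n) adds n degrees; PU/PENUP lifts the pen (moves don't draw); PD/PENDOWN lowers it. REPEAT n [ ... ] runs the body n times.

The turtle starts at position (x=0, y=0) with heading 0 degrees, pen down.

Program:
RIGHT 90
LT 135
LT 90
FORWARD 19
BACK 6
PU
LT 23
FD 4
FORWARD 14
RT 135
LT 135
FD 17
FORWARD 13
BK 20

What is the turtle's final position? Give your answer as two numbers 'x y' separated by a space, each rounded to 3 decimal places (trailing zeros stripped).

Executing turtle program step by step:
Start: pos=(0,0), heading=0, pen down
RT 90: heading 0 -> 270
LT 135: heading 270 -> 45
LT 90: heading 45 -> 135
FD 19: (0,0) -> (-13.435,13.435) [heading=135, draw]
BK 6: (-13.435,13.435) -> (-9.192,9.192) [heading=135, draw]
PU: pen up
LT 23: heading 135 -> 158
FD 4: (-9.192,9.192) -> (-12.901,10.691) [heading=158, move]
FD 14: (-12.901,10.691) -> (-25.882,15.935) [heading=158, move]
RT 135: heading 158 -> 23
LT 135: heading 23 -> 158
FD 17: (-25.882,15.935) -> (-41.644,22.304) [heading=158, move]
FD 13: (-41.644,22.304) -> (-53.697,27.174) [heading=158, move]
BK 20: (-53.697,27.174) -> (-35.154,19.681) [heading=158, move]
Final: pos=(-35.154,19.681), heading=158, 2 segment(s) drawn

Answer: -35.154 19.681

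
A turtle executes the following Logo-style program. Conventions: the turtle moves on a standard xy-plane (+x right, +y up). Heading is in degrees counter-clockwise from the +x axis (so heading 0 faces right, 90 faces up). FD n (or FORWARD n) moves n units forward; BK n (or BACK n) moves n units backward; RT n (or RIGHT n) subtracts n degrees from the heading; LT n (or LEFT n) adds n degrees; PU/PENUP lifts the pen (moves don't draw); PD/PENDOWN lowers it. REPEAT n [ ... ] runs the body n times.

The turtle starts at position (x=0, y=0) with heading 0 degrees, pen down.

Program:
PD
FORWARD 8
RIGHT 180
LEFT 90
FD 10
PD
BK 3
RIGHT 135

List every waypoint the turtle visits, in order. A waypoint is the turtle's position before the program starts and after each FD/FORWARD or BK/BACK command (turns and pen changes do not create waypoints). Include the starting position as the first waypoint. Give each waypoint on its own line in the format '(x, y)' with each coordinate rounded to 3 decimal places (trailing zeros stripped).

Executing turtle program step by step:
Start: pos=(0,0), heading=0, pen down
PD: pen down
FD 8: (0,0) -> (8,0) [heading=0, draw]
RT 180: heading 0 -> 180
LT 90: heading 180 -> 270
FD 10: (8,0) -> (8,-10) [heading=270, draw]
PD: pen down
BK 3: (8,-10) -> (8,-7) [heading=270, draw]
RT 135: heading 270 -> 135
Final: pos=(8,-7), heading=135, 3 segment(s) drawn
Waypoints (4 total):
(0, 0)
(8, 0)
(8, -10)
(8, -7)

Answer: (0, 0)
(8, 0)
(8, -10)
(8, -7)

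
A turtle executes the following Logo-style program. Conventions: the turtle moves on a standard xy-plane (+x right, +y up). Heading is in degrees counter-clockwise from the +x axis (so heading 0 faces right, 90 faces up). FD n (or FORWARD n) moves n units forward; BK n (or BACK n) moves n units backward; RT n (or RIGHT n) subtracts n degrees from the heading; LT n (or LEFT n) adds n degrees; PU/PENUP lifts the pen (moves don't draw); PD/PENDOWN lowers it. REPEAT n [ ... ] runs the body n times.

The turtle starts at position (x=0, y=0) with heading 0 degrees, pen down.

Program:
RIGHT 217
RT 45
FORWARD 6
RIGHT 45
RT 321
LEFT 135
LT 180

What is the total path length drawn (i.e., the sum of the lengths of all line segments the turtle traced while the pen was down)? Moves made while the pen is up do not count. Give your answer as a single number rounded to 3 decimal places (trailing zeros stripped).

Executing turtle program step by step:
Start: pos=(0,0), heading=0, pen down
RT 217: heading 0 -> 143
RT 45: heading 143 -> 98
FD 6: (0,0) -> (-0.835,5.942) [heading=98, draw]
RT 45: heading 98 -> 53
RT 321: heading 53 -> 92
LT 135: heading 92 -> 227
LT 180: heading 227 -> 47
Final: pos=(-0.835,5.942), heading=47, 1 segment(s) drawn

Segment lengths:
  seg 1: (0,0) -> (-0.835,5.942), length = 6
Total = 6

Answer: 6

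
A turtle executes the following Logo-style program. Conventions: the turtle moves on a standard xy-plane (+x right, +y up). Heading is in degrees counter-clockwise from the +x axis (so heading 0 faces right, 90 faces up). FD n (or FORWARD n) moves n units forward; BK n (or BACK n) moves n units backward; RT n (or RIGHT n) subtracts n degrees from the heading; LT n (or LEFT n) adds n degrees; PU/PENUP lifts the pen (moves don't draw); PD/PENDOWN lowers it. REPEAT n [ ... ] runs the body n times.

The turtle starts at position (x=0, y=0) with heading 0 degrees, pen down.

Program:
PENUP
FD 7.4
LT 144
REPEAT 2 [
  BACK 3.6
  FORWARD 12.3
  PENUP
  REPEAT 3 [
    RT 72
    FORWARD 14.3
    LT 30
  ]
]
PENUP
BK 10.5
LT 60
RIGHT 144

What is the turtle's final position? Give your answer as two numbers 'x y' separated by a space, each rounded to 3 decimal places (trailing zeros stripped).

Answer: 38.955 0.206

Derivation:
Executing turtle program step by step:
Start: pos=(0,0), heading=0, pen down
PU: pen up
FD 7.4: (0,0) -> (7.4,0) [heading=0, move]
LT 144: heading 0 -> 144
REPEAT 2 [
  -- iteration 1/2 --
  BK 3.6: (7.4,0) -> (10.312,-2.116) [heading=144, move]
  FD 12.3: (10.312,-2.116) -> (0.362,5.114) [heading=144, move]
  PU: pen up
  REPEAT 3 [
    -- iteration 1/3 --
    RT 72: heading 144 -> 72
    FD 14.3: (0.362,5.114) -> (4.78,18.714) [heading=72, move]
    LT 30: heading 72 -> 102
    -- iteration 2/3 --
    RT 72: heading 102 -> 30
    FD 14.3: (4.78,18.714) -> (17.165,25.864) [heading=30, move]
    LT 30: heading 30 -> 60
    -- iteration 3/3 --
    RT 72: heading 60 -> 348
    FD 14.3: (17.165,25.864) -> (31.152,22.891) [heading=348, move]
    LT 30: heading 348 -> 18
  ]
  -- iteration 2/2 --
  BK 3.6: (31.152,22.891) -> (27.728,21.778) [heading=18, move]
  FD 12.3: (27.728,21.778) -> (39.426,25.579) [heading=18, move]
  PU: pen up
  REPEAT 3 [
    -- iteration 1/3 --
    RT 72: heading 18 -> 306
    FD 14.3: (39.426,25.579) -> (47.832,14.01) [heading=306, move]
    LT 30: heading 306 -> 336
    -- iteration 2/3 --
    RT 72: heading 336 -> 264
    FD 14.3: (47.832,14.01) -> (46.337,-0.211) [heading=264, move]
    LT 30: heading 264 -> 294
    -- iteration 3/3 --
    RT 72: heading 294 -> 222
    FD 14.3: (46.337,-0.211) -> (35.71,-9.78) [heading=222, move]
    LT 30: heading 222 -> 252
  ]
]
PU: pen up
BK 10.5: (35.71,-9.78) -> (38.955,0.206) [heading=252, move]
LT 60: heading 252 -> 312
RT 144: heading 312 -> 168
Final: pos=(38.955,0.206), heading=168, 0 segment(s) drawn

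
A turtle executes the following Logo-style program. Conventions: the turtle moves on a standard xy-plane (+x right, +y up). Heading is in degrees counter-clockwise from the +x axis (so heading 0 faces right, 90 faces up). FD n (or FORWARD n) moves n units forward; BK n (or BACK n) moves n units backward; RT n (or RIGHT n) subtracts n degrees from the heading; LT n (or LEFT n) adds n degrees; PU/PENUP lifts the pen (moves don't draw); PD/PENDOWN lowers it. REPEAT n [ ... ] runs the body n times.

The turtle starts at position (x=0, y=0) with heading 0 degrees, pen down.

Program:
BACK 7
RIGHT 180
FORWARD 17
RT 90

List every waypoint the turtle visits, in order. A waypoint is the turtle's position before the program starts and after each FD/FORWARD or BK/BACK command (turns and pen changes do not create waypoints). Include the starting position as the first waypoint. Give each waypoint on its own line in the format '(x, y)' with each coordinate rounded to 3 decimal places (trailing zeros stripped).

Answer: (0, 0)
(-7, 0)
(-24, 0)

Derivation:
Executing turtle program step by step:
Start: pos=(0,0), heading=0, pen down
BK 7: (0,0) -> (-7,0) [heading=0, draw]
RT 180: heading 0 -> 180
FD 17: (-7,0) -> (-24,0) [heading=180, draw]
RT 90: heading 180 -> 90
Final: pos=(-24,0), heading=90, 2 segment(s) drawn
Waypoints (3 total):
(0, 0)
(-7, 0)
(-24, 0)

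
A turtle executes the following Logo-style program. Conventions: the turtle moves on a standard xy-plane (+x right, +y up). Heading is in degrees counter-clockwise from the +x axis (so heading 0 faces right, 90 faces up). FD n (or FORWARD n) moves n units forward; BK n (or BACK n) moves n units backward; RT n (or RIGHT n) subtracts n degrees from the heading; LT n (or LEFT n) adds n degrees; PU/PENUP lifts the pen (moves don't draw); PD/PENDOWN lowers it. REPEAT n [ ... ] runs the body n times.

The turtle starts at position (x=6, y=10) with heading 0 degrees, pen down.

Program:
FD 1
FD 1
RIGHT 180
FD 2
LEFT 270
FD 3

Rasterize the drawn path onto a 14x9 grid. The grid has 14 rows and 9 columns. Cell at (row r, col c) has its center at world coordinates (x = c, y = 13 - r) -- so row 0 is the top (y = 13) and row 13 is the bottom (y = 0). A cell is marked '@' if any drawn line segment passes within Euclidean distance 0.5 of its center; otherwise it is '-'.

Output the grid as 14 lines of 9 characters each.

Segment 0: (6,10) -> (7,10)
Segment 1: (7,10) -> (8,10)
Segment 2: (8,10) -> (6,10)
Segment 3: (6,10) -> (6,13)

Answer: ------@--
------@--
------@--
------@@@
---------
---------
---------
---------
---------
---------
---------
---------
---------
---------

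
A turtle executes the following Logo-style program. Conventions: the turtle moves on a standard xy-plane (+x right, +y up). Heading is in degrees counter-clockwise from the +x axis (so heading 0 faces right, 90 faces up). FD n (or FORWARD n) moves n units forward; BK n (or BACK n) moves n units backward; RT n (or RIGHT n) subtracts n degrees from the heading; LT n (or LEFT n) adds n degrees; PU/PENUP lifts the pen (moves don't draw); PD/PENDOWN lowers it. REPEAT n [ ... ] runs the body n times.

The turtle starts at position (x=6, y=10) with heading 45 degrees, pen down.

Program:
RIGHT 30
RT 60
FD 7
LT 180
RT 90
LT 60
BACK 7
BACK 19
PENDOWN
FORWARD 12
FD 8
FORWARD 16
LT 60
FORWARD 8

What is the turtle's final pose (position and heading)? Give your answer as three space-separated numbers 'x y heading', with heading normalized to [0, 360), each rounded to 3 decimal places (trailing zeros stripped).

Executing turtle program step by step:
Start: pos=(6,10), heading=45, pen down
RT 30: heading 45 -> 15
RT 60: heading 15 -> 315
FD 7: (6,10) -> (10.95,5.05) [heading=315, draw]
LT 180: heading 315 -> 135
RT 90: heading 135 -> 45
LT 60: heading 45 -> 105
BK 7: (10.95,5.05) -> (12.761,-1.711) [heading=105, draw]
BK 19: (12.761,-1.711) -> (17.679,-20.064) [heading=105, draw]
PD: pen down
FD 12: (17.679,-20.064) -> (14.573,-8.473) [heading=105, draw]
FD 8: (14.573,-8.473) -> (12.503,-0.745) [heading=105, draw]
FD 16: (12.503,-0.745) -> (8.362,14.71) [heading=105, draw]
LT 60: heading 105 -> 165
FD 8: (8.362,14.71) -> (0.634,16.78) [heading=165, draw]
Final: pos=(0.634,16.78), heading=165, 7 segment(s) drawn

Answer: 0.634 16.78 165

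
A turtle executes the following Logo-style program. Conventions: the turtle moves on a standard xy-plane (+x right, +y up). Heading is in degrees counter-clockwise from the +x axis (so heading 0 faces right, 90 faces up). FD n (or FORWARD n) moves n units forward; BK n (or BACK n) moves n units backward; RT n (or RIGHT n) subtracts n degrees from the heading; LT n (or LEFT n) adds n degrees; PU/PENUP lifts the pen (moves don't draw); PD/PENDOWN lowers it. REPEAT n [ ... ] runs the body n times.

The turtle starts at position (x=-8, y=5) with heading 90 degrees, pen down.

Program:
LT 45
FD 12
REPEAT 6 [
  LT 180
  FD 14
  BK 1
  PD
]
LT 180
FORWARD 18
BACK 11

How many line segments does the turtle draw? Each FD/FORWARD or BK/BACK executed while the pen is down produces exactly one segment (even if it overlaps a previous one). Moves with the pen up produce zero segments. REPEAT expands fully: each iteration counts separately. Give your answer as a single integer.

Answer: 15

Derivation:
Executing turtle program step by step:
Start: pos=(-8,5), heading=90, pen down
LT 45: heading 90 -> 135
FD 12: (-8,5) -> (-16.485,13.485) [heading=135, draw]
REPEAT 6 [
  -- iteration 1/6 --
  LT 180: heading 135 -> 315
  FD 14: (-16.485,13.485) -> (-6.586,3.586) [heading=315, draw]
  BK 1: (-6.586,3.586) -> (-7.293,4.293) [heading=315, draw]
  PD: pen down
  -- iteration 2/6 --
  LT 180: heading 315 -> 135
  FD 14: (-7.293,4.293) -> (-17.192,14.192) [heading=135, draw]
  BK 1: (-17.192,14.192) -> (-16.485,13.485) [heading=135, draw]
  PD: pen down
  -- iteration 3/6 --
  LT 180: heading 135 -> 315
  FD 14: (-16.485,13.485) -> (-6.586,3.586) [heading=315, draw]
  BK 1: (-6.586,3.586) -> (-7.293,4.293) [heading=315, draw]
  PD: pen down
  -- iteration 4/6 --
  LT 180: heading 315 -> 135
  FD 14: (-7.293,4.293) -> (-17.192,14.192) [heading=135, draw]
  BK 1: (-17.192,14.192) -> (-16.485,13.485) [heading=135, draw]
  PD: pen down
  -- iteration 5/6 --
  LT 180: heading 135 -> 315
  FD 14: (-16.485,13.485) -> (-6.586,3.586) [heading=315, draw]
  BK 1: (-6.586,3.586) -> (-7.293,4.293) [heading=315, draw]
  PD: pen down
  -- iteration 6/6 --
  LT 180: heading 315 -> 135
  FD 14: (-7.293,4.293) -> (-17.192,14.192) [heading=135, draw]
  BK 1: (-17.192,14.192) -> (-16.485,13.485) [heading=135, draw]
  PD: pen down
]
LT 180: heading 135 -> 315
FD 18: (-16.485,13.485) -> (-3.757,0.757) [heading=315, draw]
BK 11: (-3.757,0.757) -> (-11.536,8.536) [heading=315, draw]
Final: pos=(-11.536,8.536), heading=315, 15 segment(s) drawn
Segments drawn: 15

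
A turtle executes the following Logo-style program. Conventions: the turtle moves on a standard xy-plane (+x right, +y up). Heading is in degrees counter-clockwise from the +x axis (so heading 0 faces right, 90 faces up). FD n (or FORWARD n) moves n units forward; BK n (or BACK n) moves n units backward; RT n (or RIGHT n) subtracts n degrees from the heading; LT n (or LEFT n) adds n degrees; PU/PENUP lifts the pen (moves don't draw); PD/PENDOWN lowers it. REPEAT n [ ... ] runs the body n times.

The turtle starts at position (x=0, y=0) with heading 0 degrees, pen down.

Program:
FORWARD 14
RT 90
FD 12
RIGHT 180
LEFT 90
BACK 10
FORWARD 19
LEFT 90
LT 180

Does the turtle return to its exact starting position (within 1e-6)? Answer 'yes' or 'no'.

Answer: no

Derivation:
Executing turtle program step by step:
Start: pos=(0,0), heading=0, pen down
FD 14: (0,0) -> (14,0) [heading=0, draw]
RT 90: heading 0 -> 270
FD 12: (14,0) -> (14,-12) [heading=270, draw]
RT 180: heading 270 -> 90
LT 90: heading 90 -> 180
BK 10: (14,-12) -> (24,-12) [heading=180, draw]
FD 19: (24,-12) -> (5,-12) [heading=180, draw]
LT 90: heading 180 -> 270
LT 180: heading 270 -> 90
Final: pos=(5,-12), heading=90, 4 segment(s) drawn

Start position: (0, 0)
Final position: (5, -12)
Distance = 13; >= 1e-6 -> NOT closed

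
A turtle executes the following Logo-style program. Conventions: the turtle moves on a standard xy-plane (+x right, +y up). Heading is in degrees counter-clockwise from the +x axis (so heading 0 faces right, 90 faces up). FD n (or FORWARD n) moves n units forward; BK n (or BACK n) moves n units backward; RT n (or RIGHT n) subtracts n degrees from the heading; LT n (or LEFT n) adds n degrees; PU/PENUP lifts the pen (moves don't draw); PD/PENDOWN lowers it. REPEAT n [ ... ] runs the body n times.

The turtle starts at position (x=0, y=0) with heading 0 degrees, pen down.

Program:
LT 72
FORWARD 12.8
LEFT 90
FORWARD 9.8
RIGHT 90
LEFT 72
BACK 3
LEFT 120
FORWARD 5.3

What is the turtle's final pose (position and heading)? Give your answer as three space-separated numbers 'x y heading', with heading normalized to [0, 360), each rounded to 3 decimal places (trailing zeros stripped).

Executing turtle program step by step:
Start: pos=(0,0), heading=0, pen down
LT 72: heading 0 -> 72
FD 12.8: (0,0) -> (3.955,12.174) [heading=72, draw]
LT 90: heading 72 -> 162
FD 9.8: (3.955,12.174) -> (-5.365,15.202) [heading=162, draw]
RT 90: heading 162 -> 72
LT 72: heading 72 -> 144
BK 3: (-5.365,15.202) -> (-2.938,13.439) [heading=144, draw]
LT 120: heading 144 -> 264
FD 5.3: (-2.938,13.439) -> (-3.492,8.168) [heading=264, draw]
Final: pos=(-3.492,8.168), heading=264, 4 segment(s) drawn

Answer: -3.492 8.168 264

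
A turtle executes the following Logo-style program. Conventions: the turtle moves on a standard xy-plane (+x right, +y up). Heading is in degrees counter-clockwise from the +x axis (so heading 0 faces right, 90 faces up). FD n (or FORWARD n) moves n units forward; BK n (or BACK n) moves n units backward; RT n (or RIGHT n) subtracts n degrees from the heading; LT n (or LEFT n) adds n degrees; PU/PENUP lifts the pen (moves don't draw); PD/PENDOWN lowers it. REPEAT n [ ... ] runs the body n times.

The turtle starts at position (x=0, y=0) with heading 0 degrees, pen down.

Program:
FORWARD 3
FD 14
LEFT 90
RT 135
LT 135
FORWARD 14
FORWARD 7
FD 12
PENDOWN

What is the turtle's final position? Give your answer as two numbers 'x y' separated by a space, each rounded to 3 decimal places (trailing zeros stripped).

Executing turtle program step by step:
Start: pos=(0,0), heading=0, pen down
FD 3: (0,0) -> (3,0) [heading=0, draw]
FD 14: (3,0) -> (17,0) [heading=0, draw]
LT 90: heading 0 -> 90
RT 135: heading 90 -> 315
LT 135: heading 315 -> 90
FD 14: (17,0) -> (17,14) [heading=90, draw]
FD 7: (17,14) -> (17,21) [heading=90, draw]
FD 12: (17,21) -> (17,33) [heading=90, draw]
PD: pen down
Final: pos=(17,33), heading=90, 5 segment(s) drawn

Answer: 17 33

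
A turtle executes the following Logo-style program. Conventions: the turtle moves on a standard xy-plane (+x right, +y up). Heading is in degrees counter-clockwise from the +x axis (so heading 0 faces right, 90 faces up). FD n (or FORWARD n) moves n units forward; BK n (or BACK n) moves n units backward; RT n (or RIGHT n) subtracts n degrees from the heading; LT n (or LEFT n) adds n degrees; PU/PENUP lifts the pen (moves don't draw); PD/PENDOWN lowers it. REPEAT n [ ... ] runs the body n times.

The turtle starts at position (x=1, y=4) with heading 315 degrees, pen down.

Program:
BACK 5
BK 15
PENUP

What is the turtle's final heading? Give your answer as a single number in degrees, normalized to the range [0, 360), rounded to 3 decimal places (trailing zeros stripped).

Answer: 315

Derivation:
Executing turtle program step by step:
Start: pos=(1,4), heading=315, pen down
BK 5: (1,4) -> (-2.536,7.536) [heading=315, draw]
BK 15: (-2.536,7.536) -> (-13.142,18.142) [heading=315, draw]
PU: pen up
Final: pos=(-13.142,18.142), heading=315, 2 segment(s) drawn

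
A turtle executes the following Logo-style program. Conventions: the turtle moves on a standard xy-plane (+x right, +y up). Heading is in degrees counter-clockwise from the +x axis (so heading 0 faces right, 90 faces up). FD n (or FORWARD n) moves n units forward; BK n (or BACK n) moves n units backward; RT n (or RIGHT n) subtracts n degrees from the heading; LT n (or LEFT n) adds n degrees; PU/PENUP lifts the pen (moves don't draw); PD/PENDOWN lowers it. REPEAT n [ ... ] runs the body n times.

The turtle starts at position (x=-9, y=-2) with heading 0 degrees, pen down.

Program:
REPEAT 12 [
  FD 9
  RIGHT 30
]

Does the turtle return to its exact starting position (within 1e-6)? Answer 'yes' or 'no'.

Answer: yes

Derivation:
Executing turtle program step by step:
Start: pos=(-9,-2), heading=0, pen down
REPEAT 12 [
  -- iteration 1/12 --
  FD 9: (-9,-2) -> (0,-2) [heading=0, draw]
  RT 30: heading 0 -> 330
  -- iteration 2/12 --
  FD 9: (0,-2) -> (7.794,-6.5) [heading=330, draw]
  RT 30: heading 330 -> 300
  -- iteration 3/12 --
  FD 9: (7.794,-6.5) -> (12.294,-14.294) [heading=300, draw]
  RT 30: heading 300 -> 270
  -- iteration 4/12 --
  FD 9: (12.294,-14.294) -> (12.294,-23.294) [heading=270, draw]
  RT 30: heading 270 -> 240
  -- iteration 5/12 --
  FD 9: (12.294,-23.294) -> (7.794,-31.088) [heading=240, draw]
  RT 30: heading 240 -> 210
  -- iteration 6/12 --
  FD 9: (7.794,-31.088) -> (0,-35.588) [heading=210, draw]
  RT 30: heading 210 -> 180
  -- iteration 7/12 --
  FD 9: (0,-35.588) -> (-9,-35.588) [heading=180, draw]
  RT 30: heading 180 -> 150
  -- iteration 8/12 --
  FD 9: (-9,-35.588) -> (-16.794,-31.088) [heading=150, draw]
  RT 30: heading 150 -> 120
  -- iteration 9/12 --
  FD 9: (-16.794,-31.088) -> (-21.294,-23.294) [heading=120, draw]
  RT 30: heading 120 -> 90
  -- iteration 10/12 --
  FD 9: (-21.294,-23.294) -> (-21.294,-14.294) [heading=90, draw]
  RT 30: heading 90 -> 60
  -- iteration 11/12 --
  FD 9: (-21.294,-14.294) -> (-16.794,-6.5) [heading=60, draw]
  RT 30: heading 60 -> 30
  -- iteration 12/12 --
  FD 9: (-16.794,-6.5) -> (-9,-2) [heading=30, draw]
  RT 30: heading 30 -> 0
]
Final: pos=(-9,-2), heading=0, 12 segment(s) drawn

Start position: (-9, -2)
Final position: (-9, -2)
Distance = 0; < 1e-6 -> CLOSED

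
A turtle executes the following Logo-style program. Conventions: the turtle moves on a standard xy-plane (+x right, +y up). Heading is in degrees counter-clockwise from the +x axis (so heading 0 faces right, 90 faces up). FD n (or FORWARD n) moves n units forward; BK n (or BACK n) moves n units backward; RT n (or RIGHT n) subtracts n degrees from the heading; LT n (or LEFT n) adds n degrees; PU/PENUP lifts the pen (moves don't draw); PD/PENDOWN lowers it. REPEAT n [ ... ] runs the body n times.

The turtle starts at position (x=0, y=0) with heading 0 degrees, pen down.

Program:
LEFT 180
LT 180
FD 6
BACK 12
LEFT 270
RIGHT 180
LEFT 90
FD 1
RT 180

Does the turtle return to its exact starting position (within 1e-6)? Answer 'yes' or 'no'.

Answer: no

Derivation:
Executing turtle program step by step:
Start: pos=(0,0), heading=0, pen down
LT 180: heading 0 -> 180
LT 180: heading 180 -> 0
FD 6: (0,0) -> (6,0) [heading=0, draw]
BK 12: (6,0) -> (-6,0) [heading=0, draw]
LT 270: heading 0 -> 270
RT 180: heading 270 -> 90
LT 90: heading 90 -> 180
FD 1: (-6,0) -> (-7,0) [heading=180, draw]
RT 180: heading 180 -> 0
Final: pos=(-7,0), heading=0, 3 segment(s) drawn

Start position: (0, 0)
Final position: (-7, 0)
Distance = 7; >= 1e-6 -> NOT closed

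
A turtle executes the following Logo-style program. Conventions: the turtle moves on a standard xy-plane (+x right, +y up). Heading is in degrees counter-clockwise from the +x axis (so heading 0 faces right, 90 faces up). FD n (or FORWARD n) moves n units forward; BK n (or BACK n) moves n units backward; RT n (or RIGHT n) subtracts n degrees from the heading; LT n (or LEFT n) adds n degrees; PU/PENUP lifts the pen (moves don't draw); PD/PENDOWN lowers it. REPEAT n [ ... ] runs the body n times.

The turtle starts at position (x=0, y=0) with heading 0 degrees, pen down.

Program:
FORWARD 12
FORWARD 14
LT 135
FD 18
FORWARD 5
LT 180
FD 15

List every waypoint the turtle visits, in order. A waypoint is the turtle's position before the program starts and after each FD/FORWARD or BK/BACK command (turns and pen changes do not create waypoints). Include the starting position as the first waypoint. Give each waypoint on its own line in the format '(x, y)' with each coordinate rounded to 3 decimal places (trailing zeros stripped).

Executing turtle program step by step:
Start: pos=(0,0), heading=0, pen down
FD 12: (0,0) -> (12,0) [heading=0, draw]
FD 14: (12,0) -> (26,0) [heading=0, draw]
LT 135: heading 0 -> 135
FD 18: (26,0) -> (13.272,12.728) [heading=135, draw]
FD 5: (13.272,12.728) -> (9.737,16.263) [heading=135, draw]
LT 180: heading 135 -> 315
FD 15: (9.737,16.263) -> (20.343,5.657) [heading=315, draw]
Final: pos=(20.343,5.657), heading=315, 5 segment(s) drawn
Waypoints (6 total):
(0, 0)
(12, 0)
(26, 0)
(13.272, 12.728)
(9.737, 16.263)
(20.343, 5.657)

Answer: (0, 0)
(12, 0)
(26, 0)
(13.272, 12.728)
(9.737, 16.263)
(20.343, 5.657)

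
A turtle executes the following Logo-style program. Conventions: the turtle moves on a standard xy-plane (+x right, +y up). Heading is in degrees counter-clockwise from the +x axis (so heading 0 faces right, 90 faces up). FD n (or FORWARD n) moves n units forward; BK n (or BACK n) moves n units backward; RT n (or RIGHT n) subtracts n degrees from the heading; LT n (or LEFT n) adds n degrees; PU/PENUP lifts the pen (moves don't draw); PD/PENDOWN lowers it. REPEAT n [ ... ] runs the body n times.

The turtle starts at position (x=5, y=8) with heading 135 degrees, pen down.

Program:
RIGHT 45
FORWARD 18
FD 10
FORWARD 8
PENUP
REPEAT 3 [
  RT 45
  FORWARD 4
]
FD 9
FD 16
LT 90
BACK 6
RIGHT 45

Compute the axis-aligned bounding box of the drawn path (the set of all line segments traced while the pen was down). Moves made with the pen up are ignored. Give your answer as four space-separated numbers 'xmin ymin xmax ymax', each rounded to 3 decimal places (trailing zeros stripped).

Answer: 5 8 5 44

Derivation:
Executing turtle program step by step:
Start: pos=(5,8), heading=135, pen down
RT 45: heading 135 -> 90
FD 18: (5,8) -> (5,26) [heading=90, draw]
FD 10: (5,26) -> (5,36) [heading=90, draw]
FD 8: (5,36) -> (5,44) [heading=90, draw]
PU: pen up
REPEAT 3 [
  -- iteration 1/3 --
  RT 45: heading 90 -> 45
  FD 4: (5,44) -> (7.828,46.828) [heading=45, move]
  -- iteration 2/3 --
  RT 45: heading 45 -> 0
  FD 4: (7.828,46.828) -> (11.828,46.828) [heading=0, move]
  -- iteration 3/3 --
  RT 45: heading 0 -> 315
  FD 4: (11.828,46.828) -> (14.657,44) [heading=315, move]
]
FD 9: (14.657,44) -> (21.021,37.636) [heading=315, move]
FD 16: (21.021,37.636) -> (32.335,26.322) [heading=315, move]
LT 90: heading 315 -> 45
BK 6: (32.335,26.322) -> (28.092,22.08) [heading=45, move]
RT 45: heading 45 -> 0
Final: pos=(28.092,22.08), heading=0, 3 segment(s) drawn

Segment endpoints: x in {5, 5, 5, 5}, y in {8, 26, 36, 44}
xmin=5, ymin=8, xmax=5, ymax=44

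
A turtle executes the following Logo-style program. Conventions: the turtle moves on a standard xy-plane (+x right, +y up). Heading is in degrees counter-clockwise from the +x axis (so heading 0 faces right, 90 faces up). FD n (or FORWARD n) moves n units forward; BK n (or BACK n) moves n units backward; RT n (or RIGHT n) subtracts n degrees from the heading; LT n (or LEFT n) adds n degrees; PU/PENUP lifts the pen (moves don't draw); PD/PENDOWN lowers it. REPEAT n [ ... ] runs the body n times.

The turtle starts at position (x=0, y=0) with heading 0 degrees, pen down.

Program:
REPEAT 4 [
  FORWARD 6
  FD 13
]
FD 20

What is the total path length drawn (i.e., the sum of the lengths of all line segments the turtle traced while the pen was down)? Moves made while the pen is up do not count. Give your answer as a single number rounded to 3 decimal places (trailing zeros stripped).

Answer: 96

Derivation:
Executing turtle program step by step:
Start: pos=(0,0), heading=0, pen down
REPEAT 4 [
  -- iteration 1/4 --
  FD 6: (0,0) -> (6,0) [heading=0, draw]
  FD 13: (6,0) -> (19,0) [heading=0, draw]
  -- iteration 2/4 --
  FD 6: (19,0) -> (25,0) [heading=0, draw]
  FD 13: (25,0) -> (38,0) [heading=0, draw]
  -- iteration 3/4 --
  FD 6: (38,0) -> (44,0) [heading=0, draw]
  FD 13: (44,0) -> (57,0) [heading=0, draw]
  -- iteration 4/4 --
  FD 6: (57,0) -> (63,0) [heading=0, draw]
  FD 13: (63,0) -> (76,0) [heading=0, draw]
]
FD 20: (76,0) -> (96,0) [heading=0, draw]
Final: pos=(96,0), heading=0, 9 segment(s) drawn

Segment lengths:
  seg 1: (0,0) -> (6,0), length = 6
  seg 2: (6,0) -> (19,0), length = 13
  seg 3: (19,0) -> (25,0), length = 6
  seg 4: (25,0) -> (38,0), length = 13
  seg 5: (38,0) -> (44,0), length = 6
  seg 6: (44,0) -> (57,0), length = 13
  seg 7: (57,0) -> (63,0), length = 6
  seg 8: (63,0) -> (76,0), length = 13
  seg 9: (76,0) -> (96,0), length = 20
Total = 96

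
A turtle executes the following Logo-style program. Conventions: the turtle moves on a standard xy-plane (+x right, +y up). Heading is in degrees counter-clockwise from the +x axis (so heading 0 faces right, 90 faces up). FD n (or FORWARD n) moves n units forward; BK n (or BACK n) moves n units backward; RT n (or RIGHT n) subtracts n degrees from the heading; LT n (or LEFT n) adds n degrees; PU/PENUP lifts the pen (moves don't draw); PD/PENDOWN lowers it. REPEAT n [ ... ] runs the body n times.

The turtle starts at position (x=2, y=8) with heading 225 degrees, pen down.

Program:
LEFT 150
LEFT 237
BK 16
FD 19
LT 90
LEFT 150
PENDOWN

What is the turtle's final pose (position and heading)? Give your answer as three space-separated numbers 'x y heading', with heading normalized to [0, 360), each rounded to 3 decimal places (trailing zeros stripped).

Executing turtle program step by step:
Start: pos=(2,8), heading=225, pen down
LT 150: heading 225 -> 15
LT 237: heading 15 -> 252
BK 16: (2,8) -> (6.944,23.217) [heading=252, draw]
FD 19: (6.944,23.217) -> (1.073,5.147) [heading=252, draw]
LT 90: heading 252 -> 342
LT 150: heading 342 -> 132
PD: pen down
Final: pos=(1.073,5.147), heading=132, 2 segment(s) drawn

Answer: 1.073 5.147 132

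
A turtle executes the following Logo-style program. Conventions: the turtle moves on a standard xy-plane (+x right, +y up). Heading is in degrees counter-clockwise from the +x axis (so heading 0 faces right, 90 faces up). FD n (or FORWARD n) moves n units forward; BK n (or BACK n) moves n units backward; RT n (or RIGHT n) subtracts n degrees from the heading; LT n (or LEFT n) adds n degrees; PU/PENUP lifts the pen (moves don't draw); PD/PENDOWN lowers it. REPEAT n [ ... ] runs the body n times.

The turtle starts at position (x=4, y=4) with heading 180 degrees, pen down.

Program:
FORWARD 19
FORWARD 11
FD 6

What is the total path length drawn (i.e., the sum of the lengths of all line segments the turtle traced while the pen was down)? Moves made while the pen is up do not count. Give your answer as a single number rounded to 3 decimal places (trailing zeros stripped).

Answer: 36

Derivation:
Executing turtle program step by step:
Start: pos=(4,4), heading=180, pen down
FD 19: (4,4) -> (-15,4) [heading=180, draw]
FD 11: (-15,4) -> (-26,4) [heading=180, draw]
FD 6: (-26,4) -> (-32,4) [heading=180, draw]
Final: pos=(-32,4), heading=180, 3 segment(s) drawn

Segment lengths:
  seg 1: (4,4) -> (-15,4), length = 19
  seg 2: (-15,4) -> (-26,4), length = 11
  seg 3: (-26,4) -> (-32,4), length = 6
Total = 36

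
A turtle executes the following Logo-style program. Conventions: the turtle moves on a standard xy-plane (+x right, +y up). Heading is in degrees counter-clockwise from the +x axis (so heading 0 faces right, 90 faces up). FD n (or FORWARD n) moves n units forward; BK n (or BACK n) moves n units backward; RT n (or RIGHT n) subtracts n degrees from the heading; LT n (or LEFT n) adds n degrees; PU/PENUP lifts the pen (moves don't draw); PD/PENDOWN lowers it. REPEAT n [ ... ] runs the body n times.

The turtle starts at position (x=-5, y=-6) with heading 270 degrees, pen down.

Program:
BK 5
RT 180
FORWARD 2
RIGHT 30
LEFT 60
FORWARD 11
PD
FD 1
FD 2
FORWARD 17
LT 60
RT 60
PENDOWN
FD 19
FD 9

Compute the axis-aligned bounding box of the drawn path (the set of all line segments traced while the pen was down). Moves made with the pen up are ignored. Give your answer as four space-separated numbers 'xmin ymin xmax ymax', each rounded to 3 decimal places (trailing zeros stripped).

Executing turtle program step by step:
Start: pos=(-5,-6), heading=270, pen down
BK 5: (-5,-6) -> (-5,-1) [heading=270, draw]
RT 180: heading 270 -> 90
FD 2: (-5,-1) -> (-5,1) [heading=90, draw]
RT 30: heading 90 -> 60
LT 60: heading 60 -> 120
FD 11: (-5,1) -> (-10.5,10.526) [heading=120, draw]
PD: pen down
FD 1: (-10.5,10.526) -> (-11,11.392) [heading=120, draw]
FD 2: (-11,11.392) -> (-12,13.124) [heading=120, draw]
FD 17: (-12,13.124) -> (-20.5,27.847) [heading=120, draw]
LT 60: heading 120 -> 180
RT 60: heading 180 -> 120
PD: pen down
FD 19: (-20.5,27.847) -> (-30,44.301) [heading=120, draw]
FD 9: (-30,44.301) -> (-34.5,52.095) [heading=120, draw]
Final: pos=(-34.5,52.095), heading=120, 8 segment(s) drawn

Segment endpoints: x in {-34.5, -30, -20.5, -12, -11, -10.5, -5, -5}, y in {-6, -1, 1, 10.526, 11.392, 13.124, 27.847, 44.301, 52.095}
xmin=-34.5, ymin=-6, xmax=-5, ymax=52.095

Answer: -34.5 -6 -5 52.095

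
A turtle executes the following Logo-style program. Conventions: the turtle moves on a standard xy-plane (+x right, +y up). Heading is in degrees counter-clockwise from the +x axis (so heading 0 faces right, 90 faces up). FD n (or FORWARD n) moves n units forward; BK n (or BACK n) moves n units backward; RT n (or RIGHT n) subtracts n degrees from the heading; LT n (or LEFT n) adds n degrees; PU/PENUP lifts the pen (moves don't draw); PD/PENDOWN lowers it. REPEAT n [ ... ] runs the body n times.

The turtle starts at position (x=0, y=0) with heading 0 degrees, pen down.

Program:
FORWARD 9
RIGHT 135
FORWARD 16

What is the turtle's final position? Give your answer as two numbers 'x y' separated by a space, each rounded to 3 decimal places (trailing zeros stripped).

Executing turtle program step by step:
Start: pos=(0,0), heading=0, pen down
FD 9: (0,0) -> (9,0) [heading=0, draw]
RT 135: heading 0 -> 225
FD 16: (9,0) -> (-2.314,-11.314) [heading=225, draw]
Final: pos=(-2.314,-11.314), heading=225, 2 segment(s) drawn

Answer: -2.314 -11.314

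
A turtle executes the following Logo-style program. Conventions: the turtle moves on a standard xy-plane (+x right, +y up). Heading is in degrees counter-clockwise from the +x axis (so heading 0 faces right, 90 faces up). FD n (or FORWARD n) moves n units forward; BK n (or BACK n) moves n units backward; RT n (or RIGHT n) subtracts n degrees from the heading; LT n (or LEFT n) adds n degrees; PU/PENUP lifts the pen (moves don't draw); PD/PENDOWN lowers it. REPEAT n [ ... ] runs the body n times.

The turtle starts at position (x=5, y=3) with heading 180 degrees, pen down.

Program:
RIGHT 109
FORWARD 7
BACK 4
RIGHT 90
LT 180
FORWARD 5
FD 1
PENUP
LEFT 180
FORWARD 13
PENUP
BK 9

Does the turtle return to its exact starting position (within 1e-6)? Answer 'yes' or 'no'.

Answer: no

Derivation:
Executing turtle program step by step:
Start: pos=(5,3), heading=180, pen down
RT 109: heading 180 -> 71
FD 7: (5,3) -> (7.279,9.619) [heading=71, draw]
BK 4: (7.279,9.619) -> (5.977,5.837) [heading=71, draw]
RT 90: heading 71 -> 341
LT 180: heading 341 -> 161
FD 5: (5.977,5.837) -> (1.249,7.464) [heading=161, draw]
FD 1: (1.249,7.464) -> (0.304,7.79) [heading=161, draw]
PU: pen up
LT 180: heading 161 -> 341
FD 13: (0.304,7.79) -> (12.595,3.558) [heading=341, move]
PU: pen up
BK 9: (12.595,3.558) -> (4.086,6.488) [heading=341, move]
Final: pos=(4.086,6.488), heading=341, 4 segment(s) drawn

Start position: (5, 3)
Final position: (4.086, 6.488)
Distance = 3.606; >= 1e-6 -> NOT closed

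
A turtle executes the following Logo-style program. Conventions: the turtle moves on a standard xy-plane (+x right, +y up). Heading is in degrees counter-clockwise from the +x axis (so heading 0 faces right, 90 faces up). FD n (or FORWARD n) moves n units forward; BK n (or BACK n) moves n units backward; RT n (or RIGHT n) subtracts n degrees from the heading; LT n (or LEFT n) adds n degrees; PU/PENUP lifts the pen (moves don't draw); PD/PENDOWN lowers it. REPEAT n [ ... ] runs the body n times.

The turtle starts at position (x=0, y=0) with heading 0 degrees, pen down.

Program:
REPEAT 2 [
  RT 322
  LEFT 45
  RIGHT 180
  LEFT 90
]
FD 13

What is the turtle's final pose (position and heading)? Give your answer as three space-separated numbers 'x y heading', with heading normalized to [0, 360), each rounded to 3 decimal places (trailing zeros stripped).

Answer: 12.614 -3.145 346

Derivation:
Executing turtle program step by step:
Start: pos=(0,0), heading=0, pen down
REPEAT 2 [
  -- iteration 1/2 --
  RT 322: heading 0 -> 38
  LT 45: heading 38 -> 83
  RT 180: heading 83 -> 263
  LT 90: heading 263 -> 353
  -- iteration 2/2 --
  RT 322: heading 353 -> 31
  LT 45: heading 31 -> 76
  RT 180: heading 76 -> 256
  LT 90: heading 256 -> 346
]
FD 13: (0,0) -> (12.614,-3.145) [heading=346, draw]
Final: pos=(12.614,-3.145), heading=346, 1 segment(s) drawn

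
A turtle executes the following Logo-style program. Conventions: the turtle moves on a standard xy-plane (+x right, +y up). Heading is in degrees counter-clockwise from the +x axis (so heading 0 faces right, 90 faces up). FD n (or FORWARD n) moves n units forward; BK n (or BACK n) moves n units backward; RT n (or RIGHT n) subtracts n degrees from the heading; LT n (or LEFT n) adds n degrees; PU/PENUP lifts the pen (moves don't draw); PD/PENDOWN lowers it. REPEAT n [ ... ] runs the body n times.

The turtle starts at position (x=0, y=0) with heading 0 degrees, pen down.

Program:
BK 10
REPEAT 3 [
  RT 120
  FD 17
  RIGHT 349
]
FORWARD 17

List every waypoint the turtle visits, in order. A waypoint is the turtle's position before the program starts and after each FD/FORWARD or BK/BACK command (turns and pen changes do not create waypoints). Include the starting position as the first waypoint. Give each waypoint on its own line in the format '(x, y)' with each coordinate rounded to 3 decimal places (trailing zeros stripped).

Executing turtle program step by step:
Start: pos=(0,0), heading=0, pen down
BK 10: (0,0) -> (-10,0) [heading=0, draw]
REPEAT 3 [
  -- iteration 1/3 --
  RT 120: heading 0 -> 240
  FD 17: (-10,0) -> (-18.5,-14.722) [heading=240, draw]
  RT 349: heading 240 -> 251
  -- iteration 2/3 --
  RT 120: heading 251 -> 131
  FD 17: (-18.5,-14.722) -> (-29.653,-1.892) [heading=131, draw]
  RT 349: heading 131 -> 142
  -- iteration 3/3 --
  RT 120: heading 142 -> 22
  FD 17: (-29.653,-1.892) -> (-13.891,4.476) [heading=22, draw]
  RT 349: heading 22 -> 33
]
FD 17: (-13.891,4.476) -> (0.367,13.735) [heading=33, draw]
Final: pos=(0.367,13.735), heading=33, 5 segment(s) drawn
Waypoints (6 total):
(0, 0)
(-10, 0)
(-18.5, -14.722)
(-29.653, -1.892)
(-13.891, 4.476)
(0.367, 13.735)

Answer: (0, 0)
(-10, 0)
(-18.5, -14.722)
(-29.653, -1.892)
(-13.891, 4.476)
(0.367, 13.735)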